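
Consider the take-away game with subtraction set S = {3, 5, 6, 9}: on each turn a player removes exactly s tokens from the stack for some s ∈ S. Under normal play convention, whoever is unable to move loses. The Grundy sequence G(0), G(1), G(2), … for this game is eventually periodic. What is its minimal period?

12

G(0) = 0
G(1) = mex{} = 0
G(2) = mex{} = 0
G(3) = mex{0} = 1
G(4) = mex{0} = 1
G(5) = mex{0,0} = 1
G(6) = mex{1,0,0} = 2
G(7) = mex{1,0,0} = 2
G(8) = mex{1,1,0} = 2
G(9) = mex{2,1,1,0} = 3
G(10) = mex{2,1,1,0} = 3
G(11) = mex{2,2,1,0} = 3
G(12) = mex{3,2,2,1} = 0
G(13) = mex{3,2,2,1} = 0
G(14) = mex{3,3,2,1} = 0
G(15) = mex{0,3,3,2} = 1
G(16) = mex{0,3,3,2} = 1
G(17) = mex{0,0,3,2} = 1
G(18) = mex{1,0,0,3} = 2
G(19) = mex{1,0,0,3} = 2
G(20) = mex{1,1,0,3} = 2
G(21) = mex{2,1,1,0} = 3
G(22) = mex{2,1,1,0} = 3
G(23) = mex{2,2,1,0} = 3
G(24) = mex{3,2,2,1} = 0
G(25) = mex{3,2,2,1} = 0
G(n+12) = G(n) holds for n = 0,…,8 (a full window of length max(S) = 9), so the sequence is purely periodic with period 12.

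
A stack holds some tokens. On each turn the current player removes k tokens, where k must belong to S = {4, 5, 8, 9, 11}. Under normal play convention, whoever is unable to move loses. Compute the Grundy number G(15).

0

G(0) = 0
G(1) = mex{} = 0
G(2) = mex{} = 0
G(3) = mex{} = 0
G(4) = mex{0} = 1
G(5) = mex{0,0} = 1
G(6) = mex{0,0} = 1
G(7) = mex{0,0} = 1
G(8) = mex{1,0,0} = 2
G(9) = mex{1,1,0,0} = 2
G(10) = mex{1,1,0,0} = 2
G(11) = mex{1,1,0,0,0} = 2
G(12) = mex{2,1,1,0,0} = 3
G(13) = mex{2,2,1,1,0} = 3
G(14) = mex{2,2,1,1,0} = 3
G(15) = mex{2,2,1,1,1} = 0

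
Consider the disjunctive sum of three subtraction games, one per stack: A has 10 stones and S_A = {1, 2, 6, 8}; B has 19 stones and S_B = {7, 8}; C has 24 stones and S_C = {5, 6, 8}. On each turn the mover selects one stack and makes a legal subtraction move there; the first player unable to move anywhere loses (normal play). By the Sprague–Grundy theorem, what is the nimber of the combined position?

2

Stack A, S = {1, 2, 6, 8}:
n :  0  1  2  3  4  5  6  7  8  9 10
G :  0  1  2  0  1  2  3  0  1  2  0
G_A(10) = 0.
Stack B, S = {7, 8}:
G(0) = 0
G(1) = mex{} = 0
G(2) = mex{} = 0
G(3) = mex{} = 0
G(4) = mex{} = 0
G(5) = mex{} = 0
G(6) = mex{} = 0
G(7) = mex{0} = 1
G(8) = mex{0,0} = 1
G(9) = mex{0,0} = 1
G(10) = mex{0,0} = 1
G(11) = mex{0,0} = 1
G(12) = mex{0,0} = 1
G(13) = mex{0,0} = 1
G(14) = mex{1,0} = 2
G(15) = mex{1,1} = 0
G(16) = mex{1,1} = 0
G(17) = mex{1,1} = 0
G(18) = mex{1,1} = 0
G(19) = mex{1,1} = 0
G_B(19) = 0.
Stack C, S = {5, 6, 8}:
G(0) = 0
G(1) = mex{} = 0
G(2) = mex{} = 0
G(3) = mex{} = 0
G(4) = mex{} = 0
G(5) = mex{0} = 1
G(6) = mex{0,0} = 1
G(7) = mex{0,0} = 1
G(8) = mex{0,0,0} = 1
G(9) = mex{0,0,0} = 1
G(10) = mex{1,0,0} = 2
G(11) = mex{1,1,0} = 2
G(12) = mex{1,1,0} = 2
G(13) = mex{1,1,1} = 0
G(14) = mex{1,1,1} = 0
G(15) = mex{2,1,1} = 0
G(16) = mex{2,2,1} = 0
G(17) = mex{2,2,1} = 0
G(18) = mex{0,2,2} = 1
G(19) = mex{0,0,2} = 1
G(20) = mex{0,0,2} = 1
G(21) = mex{0,0,0} = 1
G(22) = mex{0,0,0} = 1
G(23) = mex{1,0,0} = 2
G(24) = mex{1,1,0} = 2
G_C(24) = 2.
Combined Grundy value = 0 ⊕ 0 ⊕ 2 = 2.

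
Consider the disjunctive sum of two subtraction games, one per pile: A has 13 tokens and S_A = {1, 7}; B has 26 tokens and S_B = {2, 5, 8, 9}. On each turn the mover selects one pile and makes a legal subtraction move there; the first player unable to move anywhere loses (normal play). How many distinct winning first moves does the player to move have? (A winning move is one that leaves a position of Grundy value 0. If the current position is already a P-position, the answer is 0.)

Pile A, S = {1, 7}:
n :  0  1  2  3  4  5  6  7  8  9 10 11 12 13
G :  0  1  0  1  0  1  0  1  0  1  0  1  0  1
G_A(13) = 1.
Pile B, S = {2, 5, 8, 9}:
n :  0  1  2  3  4  5  6  7  8  9 10 11 12 13 14 15 16 17 18 19 20 21 22 23 24 25 26
G :  0  0  1  1  0  2  1  0  2  1  3  0  2  1  0  2  1  0  0  1  1  0  2  1  0  2  1
G_B(26) = 1.
Combined Grundy value = 1 ⊕ 1 = 0.
A winning move leaves total XOR = 0, i.e. changes one component's Grundy value g to g ⊕ X where X is the current total.
Pile A: target g' = 1⊕0 = 1, but every legal move changes the Grundy value (mex property), so 0 moves.
Pile B: target g' = 1⊕0 = 1, but every legal move changes the Grundy value (mex property), so 0 moves.

0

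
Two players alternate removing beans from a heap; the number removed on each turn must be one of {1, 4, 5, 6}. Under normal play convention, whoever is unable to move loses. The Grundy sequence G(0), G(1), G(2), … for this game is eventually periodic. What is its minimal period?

G(0) = 0
G(1) = mex{0} = 1
G(2) = mex{1} = 0
G(3) = mex{0} = 1
G(4) = mex{1,0} = 2
G(5) = mex{2,1,0} = 3
G(6) = mex{3,0,1,0} = 2
G(7) = mex{2,1,0,1} = 3
G(8) = mex{3,2,1,0} = 4
G(9) = mex{4,3,2,1} = 0
G(10) = mex{0,2,3,2} = 1
G(11) = mex{1,3,2,3} = 0
G(12) = mex{0,4,3,2} = 1
G(13) = mex{1,0,4,3} = 2
G(14) = mex{2,1,0,4} = 3
G(15) = mex{3,0,1,0} = 2
G(16) = mex{2,1,0,1} = 3
G(17) = mex{3,2,1,0} = 4
G(18) = mex{4,3,2,1} = 0
G(19) = mex{0,2,3,2} = 1
G(n+9) = G(n) holds for n = 0,…,5 (a full window of length max(S) = 6), so the sequence is purely periodic with period 9.

9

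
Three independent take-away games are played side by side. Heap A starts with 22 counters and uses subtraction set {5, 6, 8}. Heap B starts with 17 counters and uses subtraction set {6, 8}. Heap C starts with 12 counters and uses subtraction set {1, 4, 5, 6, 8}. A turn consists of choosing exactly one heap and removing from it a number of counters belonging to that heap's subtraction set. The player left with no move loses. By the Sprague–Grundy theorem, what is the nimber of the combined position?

Heap A, S = {5, 6, 8}:
G(0) = 0
G(1) = mex{} = 0
G(2) = mex{} = 0
G(3) = mex{} = 0
G(4) = mex{} = 0
G(5) = mex{0} = 1
G(6) = mex{0,0} = 1
G(7) = mex{0,0} = 1
G(8) = mex{0,0,0} = 1
G(9) = mex{0,0,0} = 1
G(10) = mex{1,0,0} = 2
G(11) = mex{1,1,0} = 2
G(12) = mex{1,1,0} = 2
G(13) = mex{1,1,1} = 0
G(14) = mex{1,1,1} = 0
G(15) = mex{2,1,1} = 0
G(16) = mex{2,2,1} = 0
G(17) = mex{2,2,1} = 0
G(18) = mex{0,2,2} = 1
G(19) = mex{0,0,2} = 1
G(20) = mex{0,0,2} = 1
G(21) = mex{0,0,0} = 1
G(22) = mex{0,0,0} = 1
G_A(22) = 1.
Heap B, S = {6, 8}:
G(0) = 0
G(1) = mex{} = 0
G(2) = mex{} = 0
G(3) = mex{} = 0
G(4) = mex{} = 0
G(5) = mex{} = 0
G(6) = mex{0} = 1
G(7) = mex{0} = 1
G(8) = mex{0,0} = 1
G(9) = mex{0,0} = 1
G(10) = mex{0,0} = 1
G(11) = mex{0,0} = 1
G(12) = mex{1,0} = 2
G(13) = mex{1,0} = 2
G(14) = mex{1,1} = 0
G(15) = mex{1,1} = 0
G(16) = mex{1,1} = 0
G(17) = mex{1,1} = 0
G_B(17) = 0.
Heap C, S = {1, 4, 5, 6, 8}:
G(0) = 0
G(1) = mex{0} = 1
G(2) = mex{1} = 0
G(3) = mex{0} = 1
G(4) = mex{1,0} = 2
G(5) = mex{2,1,0} = 3
G(6) = mex{3,0,1,0} = 2
G(7) = mex{2,1,0,1} = 3
G(8) = mex{3,2,1,0,0} = 4
G(9) = mex{4,3,2,1,1} = 0
G(10) = mex{0,2,3,2,0} = 1
G(11) = mex{1,3,2,3,1} = 0
G(12) = mex{0,4,3,2,2} = 1
G_C(12) = 1.
Combined Grundy value = 1 ⊕ 0 ⊕ 1 = 0.

0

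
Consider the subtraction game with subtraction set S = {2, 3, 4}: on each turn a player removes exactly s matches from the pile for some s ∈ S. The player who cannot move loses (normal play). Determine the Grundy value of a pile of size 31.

0

n :  0  1  2  3  4  5  6  7  8  9 10 11 12 13 14 15 16 17 18 19 20 21 22 23 24 25 26 27 28 29 30 31
G :  0  0  1  1  2  2  0  0  1  1  2  2  0  0  1  1  2  2  0  0  1  1  2  2  0  0  1  1  2  2  0  0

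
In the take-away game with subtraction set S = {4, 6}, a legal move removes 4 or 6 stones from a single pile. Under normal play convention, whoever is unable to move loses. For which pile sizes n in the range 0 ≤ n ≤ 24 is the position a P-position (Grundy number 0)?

n :  0  1  2  3  4  5  6  7  8  9 10 11 12 13 14 15 16 17 18 19 20 21 22 23 24
G :  0  0  0  0  1  1  1  1  2  2  0  0  0  0  1  1  1  1  2  2  0  0  0  0  1
P-positions are exactly the n with G(n) = 0.

0, 1, 2, 3, 10, 11, 12, 13, 20, 21, 22, 23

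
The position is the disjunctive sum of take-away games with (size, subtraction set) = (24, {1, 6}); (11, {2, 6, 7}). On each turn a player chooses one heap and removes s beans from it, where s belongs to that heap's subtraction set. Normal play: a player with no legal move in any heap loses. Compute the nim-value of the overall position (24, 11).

Heap A, S = {1, 6}:
G(0) = 0
G(1) = mex{0} = 1
G(2) = mex{1} = 0
G(3) = mex{0} = 1
G(4) = mex{1} = 0
G(5) = mex{0} = 1
G(6) = mex{1,0} = 2
G(7) = mex{2,1} = 0
G(8) = mex{0,0} = 1
G(9) = mex{1,1} = 0
G(10) = mex{0,0} = 1
G(11) = mex{1,1} = 0
G(12) = mex{0,2} = 1
G(13) = mex{1,0} = 2
G(14) = mex{2,1} = 0
G(15) = mex{0,0} = 1
G(16) = mex{1,1} = 0
G(17) = mex{0,0} = 1
G(18) = mex{1,1} = 0
G(19) = mex{0,2} = 1
G(20) = mex{1,0} = 2
G(21) = mex{2,1} = 0
G(22) = mex{0,0} = 1
G(23) = mex{1,1} = 0
G(24) = mex{0,0} = 1
G_A(24) = 1.
Heap B, S = {2, 6, 7}:
n :  0  1  2  3  4  5  6  7  8  9 10 11
G :  0  0  1  1  0  0  1  1  2  0  3  1
G_B(11) = 1.
Combined Grundy value = 1 ⊕ 1 = 0.

0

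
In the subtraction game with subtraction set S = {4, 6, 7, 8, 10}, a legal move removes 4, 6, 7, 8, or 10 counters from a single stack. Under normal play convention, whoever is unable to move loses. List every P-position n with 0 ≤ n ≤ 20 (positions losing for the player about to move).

n :  0  1  2  3  4  5  6  7  8  9 10 11 12 13 14 15 16 17 18 19 20
G :  0  0  0  0  1  1  1  1  2  2  2  2  3  3  0  0  0  0  1  1  1
P-positions are exactly the n with G(n) = 0.

0, 1, 2, 3, 14, 15, 16, 17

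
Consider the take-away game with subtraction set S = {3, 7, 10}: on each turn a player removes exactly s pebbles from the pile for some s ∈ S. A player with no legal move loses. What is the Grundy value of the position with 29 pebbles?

n :  0  1  2  3  4  5  6  7  8  9 10 11 12 13 14 15 16 17 18 19 20 21 22 23 24 25 26 27 28 29
G :  0  0  0  1  1  1  0  2  2  1  3  3  2  2  0  0  3  1  1  0  0  2  1  1  3  2  2  2  0  3

3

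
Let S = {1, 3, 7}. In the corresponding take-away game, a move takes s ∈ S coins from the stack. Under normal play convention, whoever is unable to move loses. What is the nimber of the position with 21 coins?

G(0) = 0
G(1) = mex{0} = 1
G(2) = mex{1} = 0
G(3) = mex{0,0} = 1
G(4) = mex{1,1} = 0
G(5) = mex{0,0} = 1
G(6) = mex{1,1} = 0
G(7) = mex{0,0,0} = 1
G(8) = mex{1,1,1} = 0
G(9) = mex{0,0,0} = 1
G(10) = mex{1,1,1} = 0
G(11) = mex{0,0,0} = 1
G(12) = mex{1,1,1} = 0
G(13) = mex{0,0,0} = 1
G(14) = mex{1,1,1} = 0
G(15) = mex{0,0,0} = 1
G(16) = mex{1,1,1} = 0
G(17) = mex{0,0,0} = 1
G(18) = mex{1,1,1} = 0
G(19) = mex{0,0,0} = 1
G(20) = mex{1,1,1} = 0
G(21) = mex{0,0,0} = 1

1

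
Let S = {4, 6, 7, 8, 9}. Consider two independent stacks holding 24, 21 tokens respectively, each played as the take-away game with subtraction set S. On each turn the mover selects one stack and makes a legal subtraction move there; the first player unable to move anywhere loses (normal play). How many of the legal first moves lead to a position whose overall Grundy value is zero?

All stacks use S = {4, 6, 7, 8, 9}:
G(0) = 0
G(1) = mex{} = 0
G(2) = mex{} = 0
G(3) = mex{} = 0
G(4) = mex{0} = 1
G(5) = mex{0} = 1
G(6) = mex{0,0} = 1
G(7) = mex{0,0,0} = 1
G(8) = mex{1,0,0,0} = 2
G(9) = mex{1,0,0,0,0} = 2
G(10) = mex{1,1,0,0,0} = 2
G(11) = mex{1,1,1,0,0} = 2
G(12) = mex{2,1,1,1,0} = 3
G(13) = mex{2,1,1,1,1} = 0
G(14) = mex{2,2,1,1,1} = 0
G(15) = mex{2,2,2,1,1} = 0
G(16) = mex{3,2,2,2,1} = 0
G(17) = mex{0,2,2,2,2} = 1
G(18) = mex{0,3,2,2,2} = 1
G(19) = mex{0,0,3,2,2} = 1
G(20) = mex{0,0,0,3,2} = 1
G(21) = mex{1,0,0,0,3} = 2
G(22) = mex{1,0,0,0,0} = 2
G(23) = mex{1,1,0,0,0} = 2
G(24) = mex{1,1,1,0,0} = 2
Stack A: G(24) = 2.
Stack B: G(21) = 2.
Combined Grundy value = 2 ⊕ 2 = 0.
A winning move leaves total XOR = 0, i.e. changes one component's Grundy value g to g ⊕ X where X is the current total.
Stack A: target g' = 2⊕0 = 2, but every legal move changes the Grundy value (mex property), so 0 moves.
Stack B: target g' = 2⊕0 = 2, but every legal move changes the Grundy value (mex property), so 0 moves.

0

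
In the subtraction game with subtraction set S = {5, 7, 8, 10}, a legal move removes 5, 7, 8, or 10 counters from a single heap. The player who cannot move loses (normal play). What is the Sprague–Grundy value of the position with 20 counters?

1

n :  0  1  2  3  4  5  6  7  8  9 10 11 12 13 14 15 16 17 18 19 20
G :  0  0  0  0  0  1  1  1  1  1  2  2  2  2  2  0  0  0  0  0  1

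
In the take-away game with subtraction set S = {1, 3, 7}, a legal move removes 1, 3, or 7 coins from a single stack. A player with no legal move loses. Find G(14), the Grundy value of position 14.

G(0) = 0
G(1) = mex{0} = 1
G(2) = mex{1} = 0
G(3) = mex{0,0} = 1
G(4) = mex{1,1} = 0
G(5) = mex{0,0} = 1
G(6) = mex{1,1} = 0
G(7) = mex{0,0,0} = 1
G(8) = mex{1,1,1} = 0
G(9) = mex{0,0,0} = 1
G(10) = mex{1,1,1} = 0
G(11) = mex{0,0,0} = 1
G(12) = mex{1,1,1} = 0
G(13) = mex{0,0,0} = 1
G(14) = mex{1,1,1} = 0

0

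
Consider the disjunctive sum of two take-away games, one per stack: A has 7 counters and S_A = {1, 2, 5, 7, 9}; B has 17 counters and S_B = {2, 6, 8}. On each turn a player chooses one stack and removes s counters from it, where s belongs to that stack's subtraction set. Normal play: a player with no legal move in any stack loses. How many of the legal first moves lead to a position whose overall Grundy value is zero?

Stack A, S = {1, 2, 5, 7, 9}:
n : 0 1 2 3 4 5 6 7
G : 0 1 2 0 1 2 0 1
G_A(7) = 1.
Stack B, S = {2, 6, 8}:
G(0) = 0
G(1) = mex{} = 0
G(2) = mex{0} = 1
G(3) = mex{0} = 1
G(4) = mex{1} = 0
G(5) = mex{1} = 0
G(6) = mex{0,0} = 1
G(7) = mex{0,0} = 1
G(8) = mex{1,1,0} = 2
G(9) = mex{1,1,0} = 2
G(10) = mex{2,0,1} = 3
G(11) = mex{2,0,1} = 3
G(12) = mex{3,1,0} = 2
G(13) = mex{3,1,0} = 2
G(14) = mex{2,2,1} = 0
G(15) = mex{2,2,1} = 0
G(16) = mex{0,3,2} = 1
G(17) = mex{0,3,2} = 1
G_B(17) = 1.
Combined Grundy value = 1 ⊕ 1 = 0.
A winning move leaves total XOR = 0, i.e. changes one component's Grundy value g to g ⊕ X where X is the current total.
Stack A: target g' = 1⊕0 = 1, but every legal move changes the Grundy value (mex property), so 0 moves.
Stack B: target g' = 1⊕0 = 1, but every legal move changes the Grundy value (mex property), so 0 moves.

0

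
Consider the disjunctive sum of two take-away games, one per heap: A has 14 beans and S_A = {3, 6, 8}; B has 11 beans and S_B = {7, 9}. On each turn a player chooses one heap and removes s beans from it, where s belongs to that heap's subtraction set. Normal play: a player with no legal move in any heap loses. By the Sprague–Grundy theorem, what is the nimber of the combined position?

0

Heap A, S = {3, 6, 8}:
n :  0  1  2  3  4  5  6  7  8  9 10 11 12 13 14
G :  0  0  0  1  1  1  2  2  2  3  3  0  0  0  1
G_A(14) = 1.
Heap B, S = {7, 9}:
G(0) = 0
G(1) = mex{} = 0
G(2) = mex{} = 0
G(3) = mex{} = 0
G(4) = mex{} = 0
G(5) = mex{} = 0
G(6) = mex{} = 0
G(7) = mex{0} = 1
G(8) = mex{0} = 1
G(9) = mex{0,0} = 1
G(10) = mex{0,0} = 1
G(11) = mex{0,0} = 1
G_B(11) = 1.
Combined Grundy value = 1 ⊕ 1 = 0.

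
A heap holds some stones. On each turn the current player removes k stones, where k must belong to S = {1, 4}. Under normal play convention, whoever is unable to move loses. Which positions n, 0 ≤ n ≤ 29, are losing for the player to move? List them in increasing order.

G(0) = 0
G(1) = mex{0} = 1
G(2) = mex{1} = 0
G(3) = mex{0} = 1
G(4) = mex{1,0} = 2
G(5) = mex{2,1} = 0
G(6) = mex{0,0} = 1
G(7) = mex{1,1} = 0
G(8) = mex{0,2} = 1
G(9) = mex{1,0} = 2
G(10) = mex{2,1} = 0
G(11) = mex{0,0} = 1
G(12) = mex{1,1} = 0
G(13) = mex{0,2} = 1
G(14) = mex{1,0} = 2
G(15) = mex{2,1} = 0
G(16) = mex{0,0} = 1
G(17) = mex{1,1} = 0
G(18) = mex{0,2} = 1
G(19) = mex{1,0} = 2
G(20) = mex{2,1} = 0
G(21) = mex{0,0} = 1
G(22) = mex{1,1} = 0
G(23) = mex{0,2} = 1
G(24) = mex{1,0} = 2
G(25) = mex{2,1} = 0
G(26) = mex{0,0} = 1
G(27) = mex{1,1} = 0
G(28) = mex{0,2} = 1
G(29) = mex{1,0} = 2
P-positions are exactly the n with G(n) = 0.

0, 2, 5, 7, 10, 12, 15, 17, 20, 22, 25, 27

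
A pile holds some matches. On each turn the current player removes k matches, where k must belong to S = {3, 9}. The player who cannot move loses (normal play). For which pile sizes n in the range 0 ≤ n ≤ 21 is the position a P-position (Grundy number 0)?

0, 1, 2, 6, 7, 8, 12, 13, 14, 18, 19, 20

n :  0  1  2  3  4  5  6  7  8  9 10 11 12 13 14 15 16 17 18 19 20 21
G :  0  0  0  1  1  1  0  0  0  1  1  1  0  0  0  1  1  1  0  0  0  1
P-positions are exactly the n with G(n) = 0.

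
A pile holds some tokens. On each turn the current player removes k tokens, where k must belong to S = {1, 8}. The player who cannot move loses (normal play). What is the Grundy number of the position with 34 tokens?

1

n :  0  1  2  3  4  5  6  7  8  9 10 11 12 13 14 15 16 17 18 19 20 21 22 23 24 25 26 27 28 29 30 31 32 33 34
G :  0  1  0  1  0  1  0  1  2  0  1  0  1  0  1  0  1  2  0  1  0  1  0  1  0  1  2  0  1  0  1  0  1  0  1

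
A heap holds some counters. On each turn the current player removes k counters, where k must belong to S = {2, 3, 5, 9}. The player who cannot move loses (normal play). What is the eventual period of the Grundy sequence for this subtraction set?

7

G(0) = 0
G(1) = mex{} = 0
G(2) = mex{0} = 1
G(3) = mex{0,0} = 1
G(4) = mex{1,0} = 2
G(5) = mex{1,1,0} = 2
G(6) = mex{2,1,0} = 3
G(7) = mex{2,2,1} = 0
G(8) = mex{3,2,1} = 0
G(9) = mex{0,3,2,0} = 1
G(10) = mex{0,0,2,0} = 1
G(11) = mex{1,0,3,1} = 2
G(12) = mex{1,1,0,1} = 2
G(13) = mex{2,1,0,2} = 3
G(14) = mex{2,2,1,2} = 0
G(15) = mex{3,2,1,3} = 0
G(16) = mex{0,3,2,0} = 1
G(17) = mex{0,0,2,0} = 1
G(n+7) = G(n) holds for n = 0,…,8 (a full window of length max(S) = 9), so the sequence is purely periodic with period 7.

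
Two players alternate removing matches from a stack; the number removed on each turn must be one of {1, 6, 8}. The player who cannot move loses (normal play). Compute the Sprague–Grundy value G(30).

G(0) = 0
G(1) = mex{0} = 1
G(2) = mex{1} = 0
G(3) = mex{0} = 1
G(4) = mex{1} = 0
G(5) = mex{0} = 1
G(6) = mex{1,0} = 2
G(7) = mex{2,1} = 0
G(8) = mex{0,0,0} = 1
G(9) = mex{1,1,1} = 0
G(10) = mex{0,0,0} = 1
G(11) = mex{1,1,1} = 0
G(12) = mex{0,2,0} = 1
G(13) = mex{1,0,1} = 2
G(14) = mex{2,1,2} = 0
G(15) = mex{0,0,0} = 1
G(16) = mex{1,1,1} = 0
G(17) = mex{0,0,0} = 1
G(18) = mex{1,1,1} = 0
G(19) = mex{0,2,0} = 1
G(20) = mex{1,0,1} = 2
G(21) = mex{2,1,2} = 0
G(22) = mex{0,0,0} = 1
G(23) = mex{1,1,1} = 0
G(24) = mex{0,0,0} = 1
G(25) = mex{1,1,1} = 0
G(26) = mex{0,2,0} = 1
G(27) = mex{1,0,1} = 2
G(28) = mex{2,1,2} = 0
G(29) = mex{0,0,0} = 1
G(30) = mex{1,1,1} = 0

0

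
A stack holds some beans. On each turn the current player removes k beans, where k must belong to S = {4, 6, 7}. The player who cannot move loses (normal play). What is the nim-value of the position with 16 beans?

1

n :  0  1  2  3  4  5  6  7  8  9 10 11 12 13 14 15 16
G :  0  0  0  0  1  1  1  1  2  2  2  0  0  0  0  1  1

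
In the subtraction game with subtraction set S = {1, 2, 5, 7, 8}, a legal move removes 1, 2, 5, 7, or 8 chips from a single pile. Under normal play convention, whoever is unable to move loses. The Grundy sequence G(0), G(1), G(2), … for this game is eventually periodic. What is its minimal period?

n :  0  1  2  3  4  5  6  7  8  9 10 11 12 13 14
G :  0  1  2  0  1  2  0  1  2  0  1  2  0  1  2
G(n+3) = G(n) holds for n = 0,…,7 (a full window of length max(S) = 8), so the sequence is purely periodic with period 3.

3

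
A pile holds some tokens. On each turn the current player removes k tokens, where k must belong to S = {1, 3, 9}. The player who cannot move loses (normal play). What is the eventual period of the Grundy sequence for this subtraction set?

2

G(0) = 0
G(1) = mex{0} = 1
G(2) = mex{1} = 0
G(3) = mex{0,0} = 1
G(4) = mex{1,1} = 0
G(5) = mex{0,0} = 1
G(6) = mex{1,1} = 0
G(7) = mex{0,0} = 1
G(8) = mex{1,1} = 0
G(9) = mex{0,0,0} = 1
G(10) = mex{1,1,1} = 0
G(11) = mex{0,0,0} = 1
G(12) = mex{1,1,1} = 0
G(13) = mex{0,0,0} = 1
G(14) = mex{1,1,1} = 0
G(n+2) = G(n) holds for n = 0,…,8 (a full window of length max(S) = 9), so the sequence is purely periodic with period 2.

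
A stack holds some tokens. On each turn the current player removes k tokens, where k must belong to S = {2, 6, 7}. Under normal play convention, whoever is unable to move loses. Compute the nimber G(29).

1

n :  0  1  2  3  4  5  6  7  8  9 10 11 12 13 14 15 16 17 18 19 20 21 22 23 24 25 26 27 28 29
G :  0  0  1  1  0  0  1  1  2  0  3  1  2  0  0  1  1  0  0  1  1  2  0  3  1  2  0  0  1  1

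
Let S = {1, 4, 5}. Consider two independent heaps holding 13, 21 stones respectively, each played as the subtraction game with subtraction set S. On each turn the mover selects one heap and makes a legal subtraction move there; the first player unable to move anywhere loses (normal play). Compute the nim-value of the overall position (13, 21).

All heaps use S = {1, 4, 5}:
G(0) = 0
G(1) = mex{0} = 1
G(2) = mex{1} = 0
G(3) = mex{0} = 1
G(4) = mex{1,0} = 2
G(5) = mex{2,1,0} = 3
G(6) = mex{3,0,1} = 2
G(7) = mex{2,1,0} = 3
G(8) = mex{3,2,1} = 0
G(9) = mex{0,3,2} = 1
G(10) = mex{1,2,3} = 0
G(11) = mex{0,3,2} = 1
G(12) = mex{1,0,3} = 2
G(13) = mex{2,1,0} = 3
G(14) = mex{3,0,1} = 2
G(15) = mex{2,1,0} = 3
G(16) = mex{3,2,1} = 0
G(17) = mex{0,3,2} = 1
G(18) = mex{1,2,3} = 0
G(19) = mex{0,3,2} = 1
G(20) = mex{1,0,3} = 2
G(21) = mex{2,1,0} = 3
Heap A: G(13) = 3.
Heap B: G(21) = 3.
Combined Grundy value = 3 ⊕ 3 = 0.

0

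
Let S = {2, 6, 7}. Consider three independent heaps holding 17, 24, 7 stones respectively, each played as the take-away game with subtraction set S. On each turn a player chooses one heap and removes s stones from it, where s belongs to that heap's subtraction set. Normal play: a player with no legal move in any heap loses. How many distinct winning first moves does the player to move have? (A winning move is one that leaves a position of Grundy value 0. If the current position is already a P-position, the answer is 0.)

All heaps use S = {2, 6, 7}:
G(0) = 0
G(1) = mex{} = 0
G(2) = mex{0} = 1
G(3) = mex{0} = 1
G(4) = mex{1} = 0
G(5) = mex{1} = 0
G(6) = mex{0,0} = 1
G(7) = mex{0,0,0} = 1
G(8) = mex{1,1,0} = 2
G(9) = mex{1,1,1} = 0
G(10) = mex{2,0,1} = 3
G(11) = mex{0,0,0} = 1
G(12) = mex{3,1,0} = 2
G(13) = mex{1,1,1} = 0
G(14) = mex{2,2,1} = 0
G(15) = mex{0,0,2} = 1
G(16) = mex{0,3,0} = 1
G(17) = mex{1,1,3} = 0
G(18) = mex{1,2,1} = 0
G(19) = mex{0,0,2} = 1
G(20) = mex{0,0,0} = 1
G(21) = mex{1,1,0} = 2
G(22) = mex{1,1,1} = 0
G(23) = mex{2,0,1} = 3
G(24) = mex{0,0,0} = 1
Heap A: G(17) = 0.
Heap B: G(24) = 1.
Heap C: G(7) = 1.
Combined Grundy value = 0 ⊕ 1 ⊕ 1 = 0.
A winning move leaves total XOR = 0, i.e. changes one component's Grundy value g to g ⊕ X where X is the current total.
Heap A: target g' = 0⊕0 = 0, but every legal move changes the Grundy value (mex property), so 0 moves.
Heap B: target g' = 1⊕0 = 1, but every legal move changes the Grundy value (mex property), so 0 moves.
Heap C: target g' = 1⊕0 = 1, but every legal move changes the Grundy value (mex property), so 0 moves.

0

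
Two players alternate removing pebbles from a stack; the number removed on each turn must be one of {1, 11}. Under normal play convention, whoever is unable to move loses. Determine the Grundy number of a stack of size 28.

0

n :  0  1  2  3  4  5  6  7  8  9 10 11 12 13 14 15 16 17 18 19 20 21 22 23 24 25 26 27 28
G :  0  1  0  1  0  1  0  1  0  1  0  1  0  1  0  1  0  1  0  1  0  1  0  1  0  1  0  1  0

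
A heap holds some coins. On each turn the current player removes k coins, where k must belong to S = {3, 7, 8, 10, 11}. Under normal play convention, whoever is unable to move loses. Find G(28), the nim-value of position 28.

3

G(0) = 0
G(1) = mex{} = 0
G(2) = mex{} = 0
G(3) = mex{0} = 1
G(4) = mex{0} = 1
G(5) = mex{0} = 1
G(6) = mex{1} = 0
G(7) = mex{1,0} = 2
G(8) = mex{1,0,0} = 2
G(9) = mex{0,0,0} = 1
G(10) = mex{2,1,0,0} = 3
G(11) = mex{2,1,1,0,0} = 3
G(12) = mex{1,1,1,0,0} = 2
G(13) = mex{3,0,1,1,0} = 2
G(14) = mex{3,2,0,1,1} = 4
G(15) = mex{2,2,2,1,1} = 0
G(16) = mex{2,1,2,0,1} = 3
G(17) = mex{4,3,1,2,0} = 5
G(18) = mex{0,3,3,2,2} = 1
G(19) = mex{3,2,3,1,2} = 0
G(20) = mex{5,2,2,3,1} = 0
G(21) = mex{1,4,2,3,3} = 0
G(22) = mex{0,0,4,2,3} = 1
G(23) = mex{0,3,0,2,2} = 1
G(24) = mex{0,5,3,4,2} = 1
G(25) = mex{1,1,5,0,4} = 2
G(26) = mex{1,0,1,3,0} = 2
G(27) = mex{1,0,0,5,3} = 2
G(28) = mex{2,0,0,1,5} = 3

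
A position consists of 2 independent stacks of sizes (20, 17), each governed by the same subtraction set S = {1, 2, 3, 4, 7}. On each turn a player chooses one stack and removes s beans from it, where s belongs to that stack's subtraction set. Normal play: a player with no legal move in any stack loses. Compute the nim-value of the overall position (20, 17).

All stacks use S = {1, 2, 3, 4, 7}:
G(0) = 0
G(1) = mex{0} = 1
G(2) = mex{1,0} = 2
G(3) = mex{2,1,0} = 3
G(4) = mex{3,2,1,0} = 4
G(5) = mex{4,3,2,1} = 0
G(6) = mex{0,4,3,2} = 1
G(7) = mex{1,0,4,3,0} = 2
G(8) = mex{2,1,0,4,1} = 3
G(9) = mex{3,2,1,0,2} = 4
G(10) = mex{4,3,2,1,3} = 0
G(11) = mex{0,4,3,2,4} = 1
G(12) = mex{1,0,4,3,0} = 2
G(13) = mex{2,1,0,4,1} = 3
G(14) = mex{3,2,1,0,2} = 4
G(15) = mex{4,3,2,1,3} = 0
G(16) = mex{0,4,3,2,4} = 1
G(17) = mex{1,0,4,3,0} = 2
G(18) = mex{2,1,0,4,1} = 3
G(19) = mex{3,2,1,0,2} = 4
G(20) = mex{4,3,2,1,3} = 0
Stack A: G(20) = 0.
Stack B: G(17) = 2.
Combined Grundy value = 0 ⊕ 2 = 2.

2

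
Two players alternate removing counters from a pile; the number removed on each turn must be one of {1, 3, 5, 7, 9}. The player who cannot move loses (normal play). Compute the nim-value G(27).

1

n :  0  1  2  3  4  5  6  7  8  9 10 11 12 13 14 15 16 17 18 19 20 21 22 23 24 25 26 27
G :  0  1  0  1  0  1  0  1  0  1  0  1  0  1  0  1  0  1  0  1  0  1  0  1  0  1  0  1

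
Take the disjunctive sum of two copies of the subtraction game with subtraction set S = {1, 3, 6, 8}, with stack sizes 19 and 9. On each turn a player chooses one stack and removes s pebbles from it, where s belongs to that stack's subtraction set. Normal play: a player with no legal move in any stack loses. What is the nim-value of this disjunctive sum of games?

All stacks use S = {1, 3, 6, 8}:
G(0) = 0
G(1) = mex{0} = 1
G(2) = mex{1} = 0
G(3) = mex{0,0} = 1
G(4) = mex{1,1} = 0
G(5) = mex{0,0} = 1
G(6) = mex{1,1,0} = 2
G(7) = mex{2,0,1} = 3
G(8) = mex{3,1,0,0} = 2
G(9) = mex{2,2,1,1} = 0
G(10) = mex{0,3,0,0} = 1
G(11) = mex{1,2,1,1} = 0
G(12) = mex{0,0,2,0} = 1
G(13) = mex{1,1,3,1} = 0
G(14) = mex{0,0,2,2} = 1
G(15) = mex{1,1,0,3} = 2
G(16) = mex{2,0,1,2} = 3
G(17) = mex{3,1,0,0} = 2
G(18) = mex{2,2,1,1} = 0
G(19) = mex{0,3,0,0} = 1
Stack A: G(19) = 1.
Stack B: G(9) = 0.
Combined Grundy value = 1 ⊕ 0 = 1.

1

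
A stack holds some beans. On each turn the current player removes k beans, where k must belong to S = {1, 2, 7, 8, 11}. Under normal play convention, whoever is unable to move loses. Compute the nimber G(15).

n :  0  1  2  3  4  5  6  7  8  9 10 11 12 13 14 15
G :  0  1  2  0  1  2  0  1  2  0  1  2  0  1  2  0

0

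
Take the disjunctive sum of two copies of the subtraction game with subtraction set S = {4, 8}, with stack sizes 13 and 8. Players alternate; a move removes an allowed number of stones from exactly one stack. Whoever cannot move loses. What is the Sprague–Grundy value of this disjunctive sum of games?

2

All stacks use S = {4, 8}:
n :  0  1  2  3  4  5  6  7  8  9 10 11 12 13
G :  0  0  0  0  1  1  1  1  2  2  2  2  0  0
Stack A: G(13) = 0.
Stack B: G(8) = 2.
Combined Grundy value = 0 ⊕ 2 = 2.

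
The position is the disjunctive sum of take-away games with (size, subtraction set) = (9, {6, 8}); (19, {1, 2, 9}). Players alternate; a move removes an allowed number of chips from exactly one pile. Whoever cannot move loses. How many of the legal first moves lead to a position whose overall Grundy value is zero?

1

Pile A, S = {6, 8}:
n : 0 1 2 3 4 5 6 7 8 9
G : 0 0 0 0 0 0 1 1 1 1
G_A(9) = 1.
Pile B, S = {1, 2, 9}:
n :  0  1  2  3  4  5  6  7  8  9 10 11 12 13 14 15 16 17 18 19
G :  0  1  2  0  1  2  0  1  2  3  0  1  2  0  1  2  0  1  2  3
G_B(19) = 3.
Combined Grundy value = 1 ⊕ 3 = 2.
A winning move leaves total XOR = 0, i.e. changes one component's Grundy value g to g ⊕ X where X is the current total.
Pile A: need g' = 1⊕2 = 3. Options: 9−6→G=0, 9−8→G=0. Hits: 0.
Pile B: need g' = 3⊕2 = 1. Options: 19−1→G=2, 19−2→G=1, 19−9→G=0. Hits: 1.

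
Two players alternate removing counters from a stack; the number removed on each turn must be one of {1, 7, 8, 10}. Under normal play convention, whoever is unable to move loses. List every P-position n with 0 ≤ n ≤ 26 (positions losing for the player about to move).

0, 2, 4, 6, 15, 17, 19, 21

G(0) = 0
G(1) = mex{0} = 1
G(2) = mex{1} = 0
G(3) = mex{0} = 1
G(4) = mex{1} = 0
G(5) = mex{0} = 1
G(6) = mex{1} = 0
G(7) = mex{0,0} = 1
G(8) = mex{1,1,0} = 2
G(9) = mex{2,0,1} = 3
G(10) = mex{3,1,0,0} = 2
G(11) = mex{2,0,1,1} = 3
G(12) = mex{3,1,0,0} = 2
G(13) = mex{2,0,1,1} = 3
G(14) = mex{3,1,0,0} = 2
G(15) = mex{2,2,1,1} = 0
G(16) = mex{0,3,2,0} = 1
G(17) = mex{1,2,3,1} = 0
G(18) = mex{0,3,2,2} = 1
G(19) = mex{1,2,3,3} = 0
G(20) = mex{0,3,2,2} = 1
G(21) = mex{1,2,3,3} = 0
G(22) = mex{0,0,2,2} = 1
G(23) = mex{1,1,0,3} = 2
G(24) = mex{2,0,1,2} = 3
G(25) = mex{3,1,0,0} = 2
G(26) = mex{2,0,1,1} = 3
P-positions are exactly the n with G(n) = 0.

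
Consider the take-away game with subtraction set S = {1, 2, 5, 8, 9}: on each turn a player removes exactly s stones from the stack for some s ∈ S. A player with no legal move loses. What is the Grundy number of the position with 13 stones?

0

G(0) = 0
G(1) = mex{0} = 1
G(2) = mex{1,0} = 2
G(3) = mex{2,1} = 0
G(4) = mex{0,2} = 1
G(5) = mex{1,0,0} = 2
G(6) = mex{2,1,1} = 0
G(7) = mex{0,2,2} = 1
G(8) = mex{1,0,0,0} = 2
G(9) = mex{2,1,1,1,0} = 3
G(10) = mex{3,2,2,2,1} = 0
G(11) = mex{0,3,0,0,2} = 1
G(12) = mex{1,0,1,1,0} = 2
G(13) = mex{2,1,2,2,1} = 0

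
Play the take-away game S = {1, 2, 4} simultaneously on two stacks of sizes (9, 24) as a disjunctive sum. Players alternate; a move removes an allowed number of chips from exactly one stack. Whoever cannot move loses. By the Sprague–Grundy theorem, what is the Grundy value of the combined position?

All stacks use S = {1, 2, 4}:
n :  0  1  2  3  4  5  6  7  8  9 10 11 12 13 14 15 16 17 18 19 20 21 22 23 24
G :  0  1  2  0  1  2  0  1  2  0  1  2  0  1  2  0  1  2  0  1  2  0  1  2  0
Stack A: G(9) = 0.
Stack B: G(24) = 0.
Combined Grundy value = 0 ⊕ 0 = 0.

0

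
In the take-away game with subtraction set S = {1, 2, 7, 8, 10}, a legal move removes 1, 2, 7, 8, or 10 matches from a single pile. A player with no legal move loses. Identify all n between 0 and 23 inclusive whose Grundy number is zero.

n :  0  1  2  3  4  5  6  7  8  9 10 11 12 13 14 15 16 17 18 19 20 21 22 23
G :  0  1  2  0  1  2  0  1  2  0  1  2  0  1  2  0  1  2  0  1  2  0  1  2
P-positions are exactly the n with G(n) = 0.

0, 3, 6, 9, 12, 15, 18, 21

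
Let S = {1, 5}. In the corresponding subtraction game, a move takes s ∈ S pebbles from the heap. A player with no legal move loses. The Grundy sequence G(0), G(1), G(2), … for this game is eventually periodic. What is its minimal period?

2

G(0) = 0
G(1) = mex{0} = 1
G(2) = mex{1} = 0
G(3) = mex{0} = 1
G(4) = mex{1} = 0
G(5) = mex{0,0} = 1
G(6) = mex{1,1} = 0
G(7) = mex{0,0} = 1
G(8) = mex{1,1} = 0
G(9) = mex{0,0} = 1
G(10) = mex{1,1} = 0
G(11) = mex{0,0} = 1
G(12) = mex{1,1} = 0
G(13) = mex{0,0} = 1
G(14) = mex{1,1} = 0
G(n+2) = G(n) holds for n = 0,…,4 (a full window of length max(S) = 5), so the sequence is purely periodic with period 2.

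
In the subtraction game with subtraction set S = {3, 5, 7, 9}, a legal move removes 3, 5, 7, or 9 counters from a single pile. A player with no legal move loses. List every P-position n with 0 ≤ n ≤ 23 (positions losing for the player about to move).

G(0) = 0
G(1) = mex{} = 0
G(2) = mex{} = 0
G(3) = mex{0} = 1
G(4) = mex{0} = 1
G(5) = mex{0,0} = 1
G(6) = mex{1,0} = 2
G(7) = mex{1,0,0} = 2
G(8) = mex{1,1,0} = 2
G(9) = mex{2,1,0,0} = 3
G(10) = mex{2,1,1,0} = 3
G(11) = mex{2,2,1,0} = 3
G(12) = mex{3,2,1,1} = 0
G(13) = mex{3,2,2,1} = 0
G(14) = mex{3,3,2,1} = 0
G(15) = mex{0,3,2,2} = 1
G(16) = mex{0,3,3,2} = 1
G(17) = mex{0,0,3,2} = 1
G(18) = mex{1,0,3,3} = 2
G(19) = mex{1,0,0,3} = 2
G(20) = mex{1,1,0,3} = 2
G(21) = mex{2,1,0,0} = 3
G(22) = mex{2,1,1,0} = 3
G(23) = mex{2,2,1,0} = 3
P-positions are exactly the n with G(n) = 0.

0, 1, 2, 12, 13, 14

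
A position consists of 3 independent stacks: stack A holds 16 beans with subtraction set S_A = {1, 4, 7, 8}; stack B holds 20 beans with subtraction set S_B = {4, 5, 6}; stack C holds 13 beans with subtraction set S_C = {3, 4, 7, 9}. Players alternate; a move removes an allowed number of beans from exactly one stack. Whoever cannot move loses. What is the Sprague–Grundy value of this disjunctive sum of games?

0

Stack A, S = {1, 4, 7, 8}:
n :  0  1  2  3  4  5  6  7  8  9 10 11 12 13 14 15 16
G :  0  1  0  1  2  0  1  2  3  2  3  0  1  3  0  1  0
G_A(16) = 0.
Stack B, S = {4, 5, 6}:
n :  0  1  2  3  4  5  6  7  8  9 10 11 12 13 14 15 16 17 18 19 20
G :  0  0  0  0  1  1  1  1  2  2  0  0  0  0  1  1  1  1  2  2  0
G_B(20) = 0.
Stack C, S = {3, 4, 7, 9}:
G(0) = 0
G(1) = mex{} = 0
G(2) = mex{} = 0
G(3) = mex{0} = 1
G(4) = mex{0,0} = 1
G(5) = mex{0,0} = 1
G(6) = mex{1,0} = 2
G(7) = mex{1,1,0} = 2
G(8) = mex{1,1,0} = 2
G(9) = mex{2,1,0,0} = 3
G(10) = mex{2,2,1,0} = 3
G(11) = mex{2,2,1,0} = 3
G(12) = mex{3,2,1,1} = 0
G(13) = mex{3,3,2,1} = 0
G_C(13) = 0.
Combined Grundy value = 0 ⊕ 0 ⊕ 0 = 0.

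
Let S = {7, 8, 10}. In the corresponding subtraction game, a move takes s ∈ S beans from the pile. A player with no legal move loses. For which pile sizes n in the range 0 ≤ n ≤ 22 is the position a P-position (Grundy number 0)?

G(0) = 0
G(1) = mex{} = 0
G(2) = mex{} = 0
G(3) = mex{} = 0
G(4) = mex{} = 0
G(5) = mex{} = 0
G(6) = mex{} = 0
G(7) = mex{0} = 1
G(8) = mex{0,0} = 1
G(9) = mex{0,0} = 1
G(10) = mex{0,0,0} = 1
G(11) = mex{0,0,0} = 1
G(12) = mex{0,0,0} = 1
G(13) = mex{0,0,0} = 1
G(14) = mex{1,0,0} = 2
G(15) = mex{1,1,0} = 2
G(16) = mex{1,1,0} = 2
G(17) = mex{1,1,1} = 0
G(18) = mex{1,1,1} = 0
G(19) = mex{1,1,1} = 0
G(20) = mex{1,1,1} = 0
G(21) = mex{2,1,1} = 0
G(22) = mex{2,2,1} = 0
P-positions are exactly the n with G(n) = 0.

0, 1, 2, 3, 4, 5, 6, 17, 18, 19, 20, 21, 22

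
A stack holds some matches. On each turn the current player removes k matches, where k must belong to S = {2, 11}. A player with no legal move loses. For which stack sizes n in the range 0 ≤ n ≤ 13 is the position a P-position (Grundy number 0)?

n :  0  1  2  3  4  5  6  7  8  9 10 11 12 13
G :  0  0  1  1  0  0  1  1  0  0  1  1  2  0
P-positions are exactly the n with G(n) = 0.

0, 1, 4, 5, 8, 9, 13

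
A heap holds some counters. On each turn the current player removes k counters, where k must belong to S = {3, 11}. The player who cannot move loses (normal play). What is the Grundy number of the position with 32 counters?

n :  0  1  2  3  4  5  6  7  8  9 10 11 12 13 14 15 16 17 18 19 20 21 22 23 24 25 26 27 28 29 30 31 32
G :  0  0  0  1  1  1  0  0  0  1  1  1  2  2  0  0  0  1  1  1  0  0  0  1  1  1  2  2  0  0  0  1  1

1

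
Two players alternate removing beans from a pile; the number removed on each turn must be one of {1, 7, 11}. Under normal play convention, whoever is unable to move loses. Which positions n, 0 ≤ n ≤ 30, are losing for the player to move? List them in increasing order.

0, 2, 4, 6, 8, 10, 12, 14, 16, 18, 20, 22, 24, 26, 28, 30

n :  0  1  2  3  4  5  6  7  8  9 10 11 12 13 14 15 16 17 18 19 20 21 22 23 24 25 26 27 28 29 30
G :  0  1  0  1  0  1  0  1  0  1  0  1  0  1  0  1  0  1  0  1  0  1  0  1  0  1  0  1  0  1  0
P-positions are exactly the n with G(n) = 0.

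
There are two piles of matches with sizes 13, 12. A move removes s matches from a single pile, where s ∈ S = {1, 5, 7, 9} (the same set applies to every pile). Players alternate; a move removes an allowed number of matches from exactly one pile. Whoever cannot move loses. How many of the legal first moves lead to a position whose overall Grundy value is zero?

All piles use S = {1, 5, 7, 9}:
G(0) = 0
G(1) = mex{0} = 1
G(2) = mex{1} = 0
G(3) = mex{0} = 1
G(4) = mex{1} = 0
G(5) = mex{0,0} = 1
G(6) = mex{1,1} = 0
G(7) = mex{0,0,0} = 1
G(8) = mex{1,1,1} = 0
G(9) = mex{0,0,0,0} = 1
G(10) = mex{1,1,1,1} = 0
G(11) = mex{0,0,0,0} = 1
G(12) = mex{1,1,1,1} = 0
G(13) = mex{0,0,0,0} = 1
Pile A: G(13) = 1.
Pile B: G(12) = 0.
Combined Grundy value = 1 ⊕ 0 = 1.
A winning move leaves total XOR = 0, i.e. changes one component's Grundy value g to g ⊕ X where X is the current total.
Pile A: need g' = 1⊕1 = 0. Options: 13−1→G=0, 13−5→G=0, 13−7→G=0, 13−9→G=0. Hits: 4.
Pile B: need g' = 0⊕1 = 1. Options: 12−1→G=1, 12−5→G=1, 12−7→G=1, 12−9→G=1. Hits: 4.

8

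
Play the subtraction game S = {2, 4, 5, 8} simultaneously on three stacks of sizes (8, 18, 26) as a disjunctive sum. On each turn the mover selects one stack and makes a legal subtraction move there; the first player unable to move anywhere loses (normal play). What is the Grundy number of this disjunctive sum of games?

All stacks use S = {2, 4, 5, 8}:
n :  0  1  2  3  4  5  6  7  8  9 10 11 12 13 14 15 16 17 18 19 20 21 22 23 24 25 26
G :  0  0  1  1  2  2  3  0  4  1  0  2  1  0  2  1  0  2  1  0  2  1  0  2  1  0  2
Stack A: G(8) = 4.
Stack B: G(18) = 1.
Stack C: G(26) = 2.
Combined Grundy value = 4 ⊕ 1 ⊕ 2 = 7.

7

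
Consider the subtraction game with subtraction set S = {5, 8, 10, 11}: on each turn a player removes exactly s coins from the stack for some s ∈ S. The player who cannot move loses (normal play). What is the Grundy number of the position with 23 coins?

n :  0  1  2  3  4  5  6  7  8  9 10 11 12 13 14 15 16 17 18 19 20 21 22 23
G :  0  0  0  0  0  1  1  1  1  1  2  2  2  2  2  3  0  0  0  0  0  1  1  1

1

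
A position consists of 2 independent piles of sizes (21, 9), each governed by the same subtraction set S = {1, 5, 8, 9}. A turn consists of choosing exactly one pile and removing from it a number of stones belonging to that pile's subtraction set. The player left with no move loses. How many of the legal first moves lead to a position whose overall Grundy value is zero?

All piles use S = {1, 5, 8, 9}:
G(0) = 0
G(1) = mex{0} = 1
G(2) = mex{1} = 0
G(3) = mex{0} = 1
G(4) = mex{1} = 0
G(5) = mex{0,0} = 1
G(6) = mex{1,1} = 0
G(7) = mex{0,0} = 1
G(8) = mex{1,1,0} = 2
G(9) = mex{2,0,1,0} = 3
G(10) = mex{3,1,0,1} = 2
G(11) = mex{2,0,1,0} = 3
G(12) = mex{3,1,0,1} = 2
G(13) = mex{2,2,1,0} = 3
G(14) = mex{3,3,0,1} = 2
G(15) = mex{2,2,1,0} = 3
G(16) = mex{3,3,2,1} = 0
G(17) = mex{0,2,3,2} = 1
G(18) = mex{1,3,2,3} = 0
G(19) = mex{0,2,3,2} = 1
G(20) = mex{1,3,2,3} = 0
G(21) = mex{0,0,3,2} = 1
Pile A: G(21) = 1.
Pile B: G(9) = 3.
Combined Grundy value = 1 ⊕ 3 = 2.
A winning move leaves total XOR = 0, i.e. changes one component's Grundy value g to g ⊕ X where X is the current total.
Pile A: need g' = 1⊕2 = 3. Options: 21−1→G=0, 21−5→G=0, 21−8→G=3, 21−9→G=2. Hits: 1.
Pile B: need g' = 3⊕2 = 1. Options: 9−1→G=2, 9−5→G=0, 9−8→G=1, 9−9→G=0. Hits: 1.

2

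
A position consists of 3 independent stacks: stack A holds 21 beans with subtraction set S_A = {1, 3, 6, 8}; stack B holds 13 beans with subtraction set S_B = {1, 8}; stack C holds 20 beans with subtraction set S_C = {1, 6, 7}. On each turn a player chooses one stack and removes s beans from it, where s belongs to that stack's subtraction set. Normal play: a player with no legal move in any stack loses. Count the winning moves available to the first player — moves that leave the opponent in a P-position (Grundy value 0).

Stack A, S = {1, 3, 6, 8}:
n :  0  1  2  3  4  5  6  7  8  9 10 11 12 13 14 15 16 17 18 19 20 21
G :  0  1  0  1  0  1  2  3  2  0  1  0  1  0  1  2  3  2  0  1  0  1
G_A(21) = 1.
Stack B, S = {1, 8}:
G(0) = 0
G(1) = mex{0} = 1
G(2) = mex{1} = 0
G(3) = mex{0} = 1
G(4) = mex{1} = 0
G(5) = mex{0} = 1
G(6) = mex{1} = 0
G(7) = mex{0} = 1
G(8) = mex{1,0} = 2
G(9) = mex{2,1} = 0
G(10) = mex{0,0} = 1
G(11) = mex{1,1} = 0
G(12) = mex{0,0} = 1
G(13) = mex{1,1} = 0
G_B(13) = 0.
Stack C, S = {1, 6, 7}:
G(0) = 0
G(1) = mex{0} = 1
G(2) = mex{1} = 0
G(3) = mex{0} = 1
G(4) = mex{1} = 0
G(5) = mex{0} = 1
G(6) = mex{1,0} = 2
G(7) = mex{2,1,0} = 3
G(8) = mex{3,0,1} = 2
G(9) = mex{2,1,0} = 3
G(10) = mex{3,0,1} = 2
G(11) = mex{2,1,0} = 3
G(12) = mex{3,2,1} = 0
G(13) = mex{0,3,2} = 1
G(14) = mex{1,2,3} = 0
G(15) = mex{0,3,2} = 1
G(16) = mex{1,2,3} = 0
G(17) = mex{0,3,2} = 1
G(18) = mex{1,0,3} = 2
G(19) = mex{2,1,0} = 3
G(20) = mex{3,0,1} = 2
G_C(20) = 2.
Combined Grundy value = 1 ⊕ 0 ⊕ 2 = 3.
A winning move leaves total XOR = 0, i.e. changes one component's Grundy value g to g ⊕ X where X is the current total.
Stack A: need g' = 1⊕3 = 2. Options: 21−1→G=0, 21−3→G=0, 21−6→G=2, 21−8→G=0. Hits: 1.
Stack B: need g' = 0⊕3 = 3. Options: 13−1→G=1, 13−8→G=1. Hits: 0.
Stack C: need g' = 2⊕3 = 1. Options: 20−1→G=3, 20−6→G=0, 20−7→G=1. Hits: 1.

2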